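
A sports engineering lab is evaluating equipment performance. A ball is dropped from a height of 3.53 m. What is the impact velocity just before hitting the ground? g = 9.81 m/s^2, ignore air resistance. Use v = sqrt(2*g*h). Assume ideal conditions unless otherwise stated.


v = sqrt(2 * g * h)
v = sqrt(2 * 9.81 * 3.53)
v = sqrt(69.2586) = 8.3222 m/s

8.3222 m/s


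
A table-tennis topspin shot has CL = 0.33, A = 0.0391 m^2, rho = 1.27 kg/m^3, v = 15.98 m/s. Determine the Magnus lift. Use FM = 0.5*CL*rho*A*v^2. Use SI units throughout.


FM = 0.5 * CL * rho * A * v^2
FM = 0.5 * 0.33 * 1.27 * 0.0391 * 15.98^2
v^2 = 255.3604
FM = 0.5 * 0.33 * 1.27 * 0.0391 * 255.3604 = 2.0923 N

2.0923 N


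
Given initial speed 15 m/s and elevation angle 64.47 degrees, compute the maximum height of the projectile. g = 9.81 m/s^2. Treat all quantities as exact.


H = (v*sin(theta))^2 / (2*g)
vy = v*sin(theta) = 15 * sin(64.47 deg) = 13.5354 m/s
H = vy^2 / (2*g) = 183.2069 / (2*9.81)
H = 183.2069 / 19.62 = 9.3378 m

9.3378 m


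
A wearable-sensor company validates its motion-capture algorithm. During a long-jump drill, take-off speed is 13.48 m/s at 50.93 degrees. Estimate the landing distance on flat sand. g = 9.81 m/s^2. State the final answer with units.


R = v^2 * sin(2*theta) / g
Convert angle to radians: theta = 50.93 deg = 0.8889 rad
sin(2*theta) = sin(1.7778) = 0.9787
R = 13.48^2 * 0.9787 / 9.81
R = 181.7104 * 0.9787 / 9.81 = 18.1276 m

18.1276 m


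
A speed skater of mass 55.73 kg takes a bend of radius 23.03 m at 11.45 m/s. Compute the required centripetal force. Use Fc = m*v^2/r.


Fc = m * v^2 / r
v^2 = 11.45^2 = 131.1025
Fc = 55.73 * 131.1025 / 23.03
Fc = 7306.3423 / 23.03 = 317.2532 N

317.2532 N


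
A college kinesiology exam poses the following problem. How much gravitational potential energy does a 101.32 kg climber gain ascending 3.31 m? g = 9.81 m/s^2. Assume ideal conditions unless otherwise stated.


PE = m * g * h
PE = 101.32 * 9.81 * 3.31
PE = 993.9492 * 3.31 = 3289.9719 J

3289.9719 J


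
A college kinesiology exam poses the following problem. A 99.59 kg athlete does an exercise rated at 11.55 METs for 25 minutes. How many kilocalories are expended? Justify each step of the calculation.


kcal = MET * mass * time_hr
Convert time: 25 min = 0.4167 hr
kcal = 11.55 * 99.59 * 0.4167
kcal = 479.2769 kcal

479.2769 kcal


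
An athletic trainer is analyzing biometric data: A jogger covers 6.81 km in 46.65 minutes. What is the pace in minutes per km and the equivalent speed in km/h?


Pace = time / distance = 46.65 min / 6.81 km = 6.8502 min/km
Speed = distance / time_in_hours = 6.81 / 0.7775 hr
Speed = 8.7588 km/h

6.8502 min/km, 8.7588 km/h


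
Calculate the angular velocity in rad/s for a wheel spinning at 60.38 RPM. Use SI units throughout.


omega = RPM * 2 * pi / 60
omega = 60.38 * 2 * 3.14159 / 60
omega = 379.3787 / 60 = 6.323 rad/s

6.323 rad/s


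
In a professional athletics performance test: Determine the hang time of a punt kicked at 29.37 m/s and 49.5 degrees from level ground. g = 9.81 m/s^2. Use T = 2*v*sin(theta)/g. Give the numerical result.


T = 2*v*sin(theta)/g
sin(theta) = sin(49.5 deg) = 0.7604
T = 2*29.37*0.7604 / 9.81
T = 44.6662 / 9.81 = 4.5531 s

4.5531 s


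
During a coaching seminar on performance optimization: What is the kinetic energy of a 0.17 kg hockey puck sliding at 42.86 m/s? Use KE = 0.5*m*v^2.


KE = 0.5 * m * v^2
KE = 0.5 * 0.17 * 42.86^2
KE = 0.5 * 0.17 * 1836.9796 = 156.1433 J

156.1433 J


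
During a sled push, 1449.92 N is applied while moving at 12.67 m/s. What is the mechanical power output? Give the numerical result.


P = F * v
P = 1449.92 * 12.67
P = 18370.4864 W

18370.4864 W


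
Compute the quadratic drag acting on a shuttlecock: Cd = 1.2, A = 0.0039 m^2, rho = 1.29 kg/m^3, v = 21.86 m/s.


Fd = 0.5 * Cd * rho * A * v^2
Fd = 0.5 * 1.2 * 1.29 * 0.0039 * 21.86^2
v^2 = 477.8596
Fd = 0.5 * 1.2 * 1.29 * 0.0039 * 477.8596 = 1.4425 N

1.4425 N


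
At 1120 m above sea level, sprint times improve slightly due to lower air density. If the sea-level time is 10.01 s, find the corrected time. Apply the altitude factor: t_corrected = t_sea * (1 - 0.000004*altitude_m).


Correction factor = 1 - 0.000004 * 1120 = 0.99552
t_corrected = t_sea * factor = 10.01 * 0.99552
t_corrected = 9.9652 s

9.9652 s


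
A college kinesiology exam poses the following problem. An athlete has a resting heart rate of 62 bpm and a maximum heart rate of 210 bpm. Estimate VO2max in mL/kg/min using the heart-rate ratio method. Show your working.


VO2max = 15.3 * HRmax / HRrest
VO2max = 15.3 * 210 / 62
VO2max = 3213 / 62 = 51.8226 mL/kg/min

51.8226 mL/kg/min


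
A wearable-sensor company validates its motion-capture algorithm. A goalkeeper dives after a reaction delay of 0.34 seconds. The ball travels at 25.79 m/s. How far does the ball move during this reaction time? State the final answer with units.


d = v * t
d = 25.79 * 0.34
d = 8.7686 m

8.7686 m


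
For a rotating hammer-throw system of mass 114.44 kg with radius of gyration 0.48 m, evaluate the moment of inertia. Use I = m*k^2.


I = m * k^2
I = 114.44 * 0.48^2
I = 114.44 * 0.2304 = 26.367 kg*m^2

26.367 kg*m^2


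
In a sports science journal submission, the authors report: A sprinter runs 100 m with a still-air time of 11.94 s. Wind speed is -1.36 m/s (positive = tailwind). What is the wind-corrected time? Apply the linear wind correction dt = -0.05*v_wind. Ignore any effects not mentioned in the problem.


dt = -0.05 * v_wind = -0.05 * -1.36 = 0.068 s
t_corrected = t_still + dt = 11.94 + (0.068)
t_corrected = 12.008 s

12.008 s


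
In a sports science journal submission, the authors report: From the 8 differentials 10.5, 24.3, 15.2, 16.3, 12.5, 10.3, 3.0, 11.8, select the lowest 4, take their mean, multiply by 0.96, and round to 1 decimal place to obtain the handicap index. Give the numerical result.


All differentials: 10.5, 24.3, 15.2, 16.3, 12.5, 10.3, 3.0, 11.8
Sorted: 3.0, 10.3, 10.5, 11.8, 12.5, 15.2, 16.3, 24.3
Best 4: 3.0, 10.3, 10.5, 11.8
Average of best = 35.6 / 4 = 8.9
Raw index = 8.9 * 0.96 = 8.544
Handicap index = round(8.544, 1) = 8.5

8.5


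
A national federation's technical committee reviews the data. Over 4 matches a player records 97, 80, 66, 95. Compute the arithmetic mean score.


Average = sum / n
Sum = 338
Average = 338 / 4 = 84.5

84.5


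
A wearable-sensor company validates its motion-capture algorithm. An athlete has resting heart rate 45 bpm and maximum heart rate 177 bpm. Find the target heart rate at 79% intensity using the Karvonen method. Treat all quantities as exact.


Target = HRrest + pct*(HRmax - HRrest)
Heart rate reserve = HRmax - HRrest = 177 - 45 = 132 bpm
Fraction = 79% = 0.79
Target = 45 + 0.79 * 132
Target = 45 + 104.28 = 149.28 bpm

149.28 bpm


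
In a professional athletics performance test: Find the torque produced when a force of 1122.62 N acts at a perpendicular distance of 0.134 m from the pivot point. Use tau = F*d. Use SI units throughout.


tau = F * d
tau = 1122.62 * 0.134
tau = 150.4311 N*m

150.4311 N*m


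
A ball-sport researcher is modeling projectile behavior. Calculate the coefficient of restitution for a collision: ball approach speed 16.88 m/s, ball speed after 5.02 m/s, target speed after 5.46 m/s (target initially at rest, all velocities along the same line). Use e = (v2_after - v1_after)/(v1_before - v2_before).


e = (v2_after - v1_after) / (v1_before - v2_before)
Numerator = 5.46 - 5.02 = 0.44
Denominator = 16.88 - 0 = 16.88
e = 0.44 / 16.88 = 0.0261

0.0261


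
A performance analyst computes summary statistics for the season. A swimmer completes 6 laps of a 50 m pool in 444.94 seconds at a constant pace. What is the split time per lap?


Split time = total_time / n_laps = 444.94 / 6
Split time = 74.1567 s per lap

74.1567 s


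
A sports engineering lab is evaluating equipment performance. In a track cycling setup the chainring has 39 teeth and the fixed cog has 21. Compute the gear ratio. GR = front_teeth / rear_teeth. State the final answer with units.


GR = front_teeth / rear_teeth
GR = 39 / 21
GR = 1.8571

1.8571


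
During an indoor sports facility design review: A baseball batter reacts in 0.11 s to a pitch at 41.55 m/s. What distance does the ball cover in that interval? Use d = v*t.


d = v * t
d = 41.55 * 0.11
d = 4.5705 m

4.5705 m


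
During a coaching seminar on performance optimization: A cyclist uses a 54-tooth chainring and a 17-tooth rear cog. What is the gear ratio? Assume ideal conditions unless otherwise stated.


GR = front_teeth / rear_teeth
GR = 54 / 17
GR = 3.1765

3.1765


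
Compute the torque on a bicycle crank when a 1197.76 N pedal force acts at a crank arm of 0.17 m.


tau = F * d
tau = 1197.76 * 0.17
tau = 203.6192 N*m

203.6192 N*m


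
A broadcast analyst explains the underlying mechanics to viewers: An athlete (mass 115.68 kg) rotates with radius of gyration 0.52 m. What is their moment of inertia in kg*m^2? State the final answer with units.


I = m * k^2
I = 115.68 * 0.52^2
I = 115.68 * 0.2704 = 31.2799 kg*m^2

31.2799 kg*m^2


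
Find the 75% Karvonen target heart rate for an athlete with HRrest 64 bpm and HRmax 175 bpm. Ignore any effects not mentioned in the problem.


Target = HRrest + pct*(HRmax - HRrest)
Heart rate reserve = HRmax - HRrest = 175 - 64 = 111 bpm
Fraction = 75% = 0.75
Target = 64 + 0.75 * 111
Target = 64 + 83.25 = 147.25 bpm

147.25 bpm


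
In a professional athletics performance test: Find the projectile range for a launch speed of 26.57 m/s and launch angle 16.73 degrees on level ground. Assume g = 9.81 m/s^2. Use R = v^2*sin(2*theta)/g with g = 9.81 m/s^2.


R = v^2 * sin(2*theta) / g
Convert angle to radians: theta = 16.73 deg = 0.292 rad
sin(2*theta) = sin(0.584) = 0.5514
R = 26.57^2 * 0.5514 / 9.81
R = 705.9649 * 0.5514 / 9.81 = 39.6776 m

39.6776 m


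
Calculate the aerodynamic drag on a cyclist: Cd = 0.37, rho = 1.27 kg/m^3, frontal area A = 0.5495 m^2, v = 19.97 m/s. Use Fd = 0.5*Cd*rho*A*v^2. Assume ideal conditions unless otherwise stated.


Fd = 0.5 * Cd * rho * A * v^2
Fd = 0.5 * 0.37 * 1.27 * 0.5495 * 19.97^2
v^2 = 398.8009
Fd = 0.5 * 0.37 * 1.27 * 0.5495 * 398.8009 = 51.4872 N

51.4872 N


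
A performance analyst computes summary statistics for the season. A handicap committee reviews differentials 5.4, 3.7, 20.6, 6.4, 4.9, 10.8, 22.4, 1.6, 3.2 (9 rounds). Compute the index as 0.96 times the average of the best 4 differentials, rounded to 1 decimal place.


All differentials: 5.4, 3.7, 20.6, 6.4, 4.9, 10.8, 22.4, 1.6, 3.2
Sorted: 1.6, 3.2, 3.7, 4.9, 5.4, 6.4, 10.8, 20.6, 22.4
Best 4: 1.6, 3.2, 3.7, 4.9
Average of best = 13.4 / 4 = 3.35
Raw index = 3.35 * 0.96 = 3.216
Handicap index = round(3.216, 1) = 3.2

3.2


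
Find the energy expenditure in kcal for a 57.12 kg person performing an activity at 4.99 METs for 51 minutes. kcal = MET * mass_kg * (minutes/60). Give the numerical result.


kcal = MET * mass * time_hr
Convert time: 51 min = 0.85 hr
kcal = 4.99 * 57.12 * 0.85
kcal = 242.2745 kcal

242.2745 kcal


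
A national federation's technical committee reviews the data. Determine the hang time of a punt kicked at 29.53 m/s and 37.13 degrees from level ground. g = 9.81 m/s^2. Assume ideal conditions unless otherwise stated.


T = 2*v*sin(theta)/g
sin(theta) = sin(37.13 deg) = 0.6036
T = 2*29.53*0.6036 / 9.81
T = 35.6501 / 9.81 = 3.6341 s

3.6341 s


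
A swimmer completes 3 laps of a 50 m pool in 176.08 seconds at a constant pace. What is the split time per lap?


Split time = total_time / n_laps = 176.08 / 3
Split time = 58.6933 s per lap

58.6933 s


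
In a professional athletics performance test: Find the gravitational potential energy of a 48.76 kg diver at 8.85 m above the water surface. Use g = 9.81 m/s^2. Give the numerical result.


PE = m * g * h
PE = 48.76 * 9.81 * 8.85
PE = 478.3356 * 8.85 = 4233.2701 J

4233.2701 J


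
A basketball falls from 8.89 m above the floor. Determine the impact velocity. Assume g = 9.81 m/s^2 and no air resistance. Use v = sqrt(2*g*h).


v = sqrt(2 * g * h)
v = sqrt(2 * 9.81 * 8.89)
v = sqrt(174.4218) = 13.2069 m/s

13.2069 m/s


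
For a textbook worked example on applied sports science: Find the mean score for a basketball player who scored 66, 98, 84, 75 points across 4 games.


Average = sum / n
Sum = 323
Average = 323 / 4 = 80.75

80.75


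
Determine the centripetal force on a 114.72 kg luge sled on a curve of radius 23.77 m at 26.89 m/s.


Fc = m * v^2 / r
v^2 = 26.89^2 = 723.0721
Fc = 114.72 * 723.0721 / 23.77
Fc = 82950.8313 / 23.77 = 3489.7279 N

3489.7279 N


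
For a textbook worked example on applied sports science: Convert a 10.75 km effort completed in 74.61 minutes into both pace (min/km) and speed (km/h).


Pace = time / distance = 74.61 min / 10.75 km = 6.9405 min/km
Speed = distance / time_in_hours = 10.75 / 1.2435 hr
Speed = 8.645 km/h

6.9405 min/km, 8.645 km/h


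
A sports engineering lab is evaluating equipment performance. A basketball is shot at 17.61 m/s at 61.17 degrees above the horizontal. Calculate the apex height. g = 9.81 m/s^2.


H = (v*sin(theta))^2 / (2*g)
vy = v*sin(theta) = 17.61 * sin(61.17 deg) = 15.4273 m/s
H = vy^2 / (2*g) = 238.0021 / (2*9.81)
H = 238.0021 / 19.62 = 12.1306 m

12.1306 m


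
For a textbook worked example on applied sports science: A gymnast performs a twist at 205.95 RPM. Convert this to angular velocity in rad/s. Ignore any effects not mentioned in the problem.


omega = RPM * 2 * pi / 60
omega = 205.95 * 2 * 3.14159 / 60
omega = 1294.022 / 60 = 21.567 rad/s

21.567 rad/s


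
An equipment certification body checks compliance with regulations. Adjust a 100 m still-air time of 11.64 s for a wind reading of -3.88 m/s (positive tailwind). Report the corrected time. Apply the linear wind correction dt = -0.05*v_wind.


dt = -0.05 * v_wind = -0.05 * -3.88 = 0.194 s
t_corrected = t_still + dt = 11.64 + (0.194)
t_corrected = 11.834 s

11.834 s


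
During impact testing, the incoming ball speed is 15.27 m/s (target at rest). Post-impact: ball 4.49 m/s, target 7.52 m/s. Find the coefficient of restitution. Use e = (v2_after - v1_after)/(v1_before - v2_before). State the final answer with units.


e = (v2_after - v1_after) / (v1_before - v2_before)
Numerator = 7.52 - 4.49 = 3.03
Denominator = 15.27 - 0 = 15.27
e = 3.03 / 15.27 = 0.1984

0.1984


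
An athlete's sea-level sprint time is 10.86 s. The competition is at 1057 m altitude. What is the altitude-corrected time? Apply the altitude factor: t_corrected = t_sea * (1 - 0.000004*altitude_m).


Correction factor = 1 - 0.000004 * 1057 = 0.995772
t_corrected = t_sea * factor = 10.86 * 0.995772
t_corrected = 10.8141 s

10.8141 s


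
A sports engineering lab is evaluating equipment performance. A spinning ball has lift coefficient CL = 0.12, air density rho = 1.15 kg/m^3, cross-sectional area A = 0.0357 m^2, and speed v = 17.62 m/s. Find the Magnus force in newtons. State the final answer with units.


FM = 0.5 * CL * rho * A * v^2
FM = 0.5 * 0.12 * 1.15 * 0.0357 * 17.62^2
v^2 = 310.4644
FM = 0.5 * 0.12 * 1.15 * 0.0357 * 310.4644 = 0.7648 N

0.7648 N


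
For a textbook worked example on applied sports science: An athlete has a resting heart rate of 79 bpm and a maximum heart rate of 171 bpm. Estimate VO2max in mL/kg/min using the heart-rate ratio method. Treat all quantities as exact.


VO2max = 15.3 * HRmax / HRrest
VO2max = 15.3 * 171 / 79
VO2max = 2616.3 / 79 = 33.1177 mL/kg/min

33.1177 mL/kg/min


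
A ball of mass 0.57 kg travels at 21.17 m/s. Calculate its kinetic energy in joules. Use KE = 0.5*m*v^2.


KE = 0.5 * m * v^2
KE = 0.5 * 0.57 * 21.17^2
KE = 0.5 * 0.57 * 448.1689 = 127.7281 J

127.7281 J


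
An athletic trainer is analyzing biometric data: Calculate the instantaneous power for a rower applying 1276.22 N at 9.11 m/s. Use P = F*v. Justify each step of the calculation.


P = F * v
P = 1276.22 * 9.11
P = 11626.3642 W

11626.3642 W


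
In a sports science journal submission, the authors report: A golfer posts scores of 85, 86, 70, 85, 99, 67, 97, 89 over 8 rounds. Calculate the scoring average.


Average = sum / n
Sum = 678
Average = 678 / 8 = 84.75

84.75


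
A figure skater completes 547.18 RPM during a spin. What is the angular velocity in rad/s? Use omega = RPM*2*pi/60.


omega = RPM * 2 * pi / 60
omega = 547.18 * 2 * 3.14159 / 60
omega = 3438.0333 / 60 = 57.3006 rad/s

57.3006 rad/s


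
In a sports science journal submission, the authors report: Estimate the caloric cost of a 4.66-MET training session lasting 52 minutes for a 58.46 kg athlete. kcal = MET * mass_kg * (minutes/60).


kcal = MET * mass * time_hr
Convert time: 52 min = 0.8667 hr
kcal = 4.66 * 58.46 * 0.8667
kcal = 236.1005 kcal

236.1005 kcal


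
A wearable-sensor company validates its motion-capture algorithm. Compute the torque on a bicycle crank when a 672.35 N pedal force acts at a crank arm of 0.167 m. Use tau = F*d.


tau = F * d
tau = 672.35 * 0.167
tau = 112.2825 N*m

112.2825 N*m


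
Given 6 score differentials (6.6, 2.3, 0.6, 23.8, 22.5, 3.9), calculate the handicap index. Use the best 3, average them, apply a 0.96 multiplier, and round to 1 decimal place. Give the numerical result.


All differentials: 6.6, 2.3, 0.6, 23.8, 22.5, 3.9
Sorted: 0.6, 2.3, 3.9, 6.6, 22.5, 23.8
Best 3: 0.6, 2.3, 3.9
Average of best = 6.8 / 3 = 2.2667
Raw index = 2.2667 * 0.96 = 2.176
Handicap index = round(2.176, 1) = 2.2

2.2


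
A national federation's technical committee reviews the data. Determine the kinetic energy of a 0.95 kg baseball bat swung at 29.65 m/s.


KE = 0.5 * m * v^2
KE = 0.5 * 0.95 * 29.65^2
KE = 0.5 * 0.95 * 879.1225 = 417.5832 J

417.5832 J


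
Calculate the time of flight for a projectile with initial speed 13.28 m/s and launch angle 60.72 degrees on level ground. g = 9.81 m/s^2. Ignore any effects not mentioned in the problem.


T = 2*v*sin(theta)/g
sin(theta) = sin(60.72 deg) = 0.8722
T = 2*13.28*0.8722 / 9.81
T = 23.1667 / 9.81 = 2.3615 s

2.3615 s


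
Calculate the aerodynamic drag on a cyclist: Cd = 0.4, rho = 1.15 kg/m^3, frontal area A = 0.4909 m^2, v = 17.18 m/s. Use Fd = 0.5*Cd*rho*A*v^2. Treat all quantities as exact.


Fd = 0.5 * Cd * rho * A * v^2
Fd = 0.5 * 0.4 * 1.15 * 0.4909 * 17.18^2
v^2 = 295.1524
Fd = 0.5 * 0.4 * 1.15 * 0.4909 * 295.1524 = 33.3248 N

33.3248 N


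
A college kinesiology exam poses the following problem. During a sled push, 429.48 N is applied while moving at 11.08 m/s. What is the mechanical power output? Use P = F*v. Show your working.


P = F * v
P = 429.48 * 11.08
P = 4758.6384 W

4758.6384 W


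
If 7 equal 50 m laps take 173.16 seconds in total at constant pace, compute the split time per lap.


Split time = total_time / n_laps = 173.16 / 7
Split time = 24.7371 s per lap

24.7371 s


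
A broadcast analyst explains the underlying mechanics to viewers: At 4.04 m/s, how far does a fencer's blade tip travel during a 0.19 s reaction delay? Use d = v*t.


d = v * t
d = 4.04 * 0.19
d = 0.7676 m

0.7676 m


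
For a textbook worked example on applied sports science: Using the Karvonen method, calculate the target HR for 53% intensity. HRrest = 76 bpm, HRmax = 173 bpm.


Target = HRrest + pct*(HRmax - HRrest)
Heart rate reserve = HRmax - HRrest = 173 - 76 = 97 bpm
Fraction = 53% = 0.53
Target = 76 + 0.53 * 97
Target = 76 + 51.41 = 127.41 bpm

127.41 bpm


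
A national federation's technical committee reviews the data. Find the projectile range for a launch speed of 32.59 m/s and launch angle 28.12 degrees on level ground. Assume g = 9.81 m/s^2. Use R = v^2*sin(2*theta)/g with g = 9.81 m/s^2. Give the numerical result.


R = v^2 * sin(2*theta) / g
Convert angle to radians: theta = 28.12 deg = 0.4908 rad
sin(2*theta) = sin(0.9816) = 0.8314
R = 32.59^2 * 0.8314 / 9.81
R = 1062.1081 * 0.8314 / 9.81 = 90.011 m

90.011 m


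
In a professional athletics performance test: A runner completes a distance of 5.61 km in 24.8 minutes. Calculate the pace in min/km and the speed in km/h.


Pace = time / distance = 24.8 min / 5.61 km = 4.4207 min/km
Speed = distance / time_in_hours = 5.61 / 0.4133 hr
Speed = 13.5726 km/h

4.4207 min/km, 13.5726 km/h


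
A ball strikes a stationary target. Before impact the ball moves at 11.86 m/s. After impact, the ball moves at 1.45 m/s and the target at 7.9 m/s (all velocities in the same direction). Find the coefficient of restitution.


e = (v2_after - v1_after) / (v1_before - v2_before)
Numerator = 7.9 - 1.45 = 6.45
Denominator = 11.86 - 0 = 11.86
e = 6.45 / 11.86 = 0.5438

0.5438


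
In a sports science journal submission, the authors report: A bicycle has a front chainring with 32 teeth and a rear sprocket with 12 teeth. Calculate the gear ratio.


GR = front_teeth / rear_teeth
GR = 32 / 12
GR = 2.6667

2.6667


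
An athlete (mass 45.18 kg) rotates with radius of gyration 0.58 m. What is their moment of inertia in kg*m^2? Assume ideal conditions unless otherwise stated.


I = m * k^2
I = 45.18 * 0.58^2
I = 45.18 * 0.3364 = 15.1986 kg*m^2

15.1986 kg*m^2


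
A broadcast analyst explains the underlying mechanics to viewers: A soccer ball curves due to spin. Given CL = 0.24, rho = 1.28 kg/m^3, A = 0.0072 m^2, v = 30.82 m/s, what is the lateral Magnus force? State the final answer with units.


FM = 0.5 * CL * rho * A * v^2
FM = 0.5 * 0.24 * 1.28 * 0.0072 * 30.82^2
v^2 = 949.8724
FM = 0.5 * 0.24 * 1.28 * 0.0072 * 949.8724 = 1.0505 N

1.0505 N


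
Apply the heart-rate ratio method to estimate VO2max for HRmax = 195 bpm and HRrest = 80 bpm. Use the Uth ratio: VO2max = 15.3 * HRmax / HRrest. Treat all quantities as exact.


VO2max = 15.3 * HRmax / HRrest
VO2max = 15.3 * 195 / 80
VO2max = 2983.5 / 80 = 37.2938 mL/kg/min

37.2938 mL/kg/min


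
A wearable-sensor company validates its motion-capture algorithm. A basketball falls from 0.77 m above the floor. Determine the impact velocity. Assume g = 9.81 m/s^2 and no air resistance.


v = sqrt(2 * g * h)
v = sqrt(2 * 9.81 * 0.77)
v = sqrt(15.1074) = 3.8868 m/s

3.8868 m/s


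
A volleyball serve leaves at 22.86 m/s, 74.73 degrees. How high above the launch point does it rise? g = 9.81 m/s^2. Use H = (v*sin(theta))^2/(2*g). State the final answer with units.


H = (v*sin(theta))^2 / (2*g)
vy = v*sin(theta) = 22.86 * sin(74.73 deg) = 22.0529 m/s
H = vy^2 / (2*g) = 486.3321 / (2*9.81)
H = 486.3321 / 19.62 = 24.7876 m

24.7876 m


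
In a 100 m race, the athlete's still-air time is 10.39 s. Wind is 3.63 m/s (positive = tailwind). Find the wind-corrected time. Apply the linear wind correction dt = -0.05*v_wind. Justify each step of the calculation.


dt = -0.05 * v_wind = -0.05 * 3.63 = -0.1815 s
t_corrected = t_still + dt = 10.39 + (-0.1815)
t_corrected = 10.2085 s

10.2085 s


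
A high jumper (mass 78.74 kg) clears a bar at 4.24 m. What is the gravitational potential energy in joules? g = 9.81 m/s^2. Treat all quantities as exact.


PE = m * g * h
PE = 78.74 * 9.81 * 4.24
PE = 772.4394 * 4.24 = 3275.1431 J

3275.1431 J


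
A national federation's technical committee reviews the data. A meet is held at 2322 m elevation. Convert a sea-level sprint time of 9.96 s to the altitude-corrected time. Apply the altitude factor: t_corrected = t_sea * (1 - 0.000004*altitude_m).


Correction factor = 1 - 0.000004 * 2322 = 0.990712
t_corrected = t_sea * factor = 9.96 * 0.990712
t_corrected = 9.8675 s

9.8675 s


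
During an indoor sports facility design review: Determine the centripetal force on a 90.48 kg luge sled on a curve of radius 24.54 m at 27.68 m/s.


Fc = m * v^2 / r
v^2 = 27.68^2 = 766.1824
Fc = 90.48 * 766.1824 / 24.54
Fc = 69324.1836 / 24.54 = 2824.9464 N

2824.9464 N


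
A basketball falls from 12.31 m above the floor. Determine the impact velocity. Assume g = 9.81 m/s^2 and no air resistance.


v = sqrt(2 * g * h)
v = sqrt(2 * 9.81 * 12.31)
v = sqrt(241.5222) = 15.541 m/s

15.541 m/s


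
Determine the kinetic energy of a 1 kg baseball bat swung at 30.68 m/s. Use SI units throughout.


KE = 0.5 * m * v^2
KE = 0.5 * 1 * 30.68^2
KE = 0.5 * 1 * 941.2624 = 470.6312 J

470.6312 J


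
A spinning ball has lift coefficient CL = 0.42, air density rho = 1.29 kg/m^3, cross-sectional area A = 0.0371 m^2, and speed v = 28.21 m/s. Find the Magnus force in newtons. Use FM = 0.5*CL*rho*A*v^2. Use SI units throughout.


FM = 0.5 * CL * rho * A * v^2
FM = 0.5 * 0.42 * 1.29 * 0.0371 * 28.21^2
v^2 = 795.8041
FM = 0.5 * 0.42 * 1.29 * 0.0371 * 795.8041 = 7.9981 N

7.9981 N


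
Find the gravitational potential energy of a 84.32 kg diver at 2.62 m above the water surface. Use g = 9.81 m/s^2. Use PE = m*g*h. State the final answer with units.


PE = m * g * h
PE = 84.32 * 9.81 * 2.62
PE = 827.1792 * 2.62 = 2167.2095 J

2167.2095 J


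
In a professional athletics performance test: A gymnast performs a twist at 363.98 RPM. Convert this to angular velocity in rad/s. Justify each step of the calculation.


omega = RPM * 2 * pi / 60
omega = 363.98 * 2 * 3.14159 / 60
omega = 2286.9538 / 60 = 38.1159 rad/s

38.1159 rad/s


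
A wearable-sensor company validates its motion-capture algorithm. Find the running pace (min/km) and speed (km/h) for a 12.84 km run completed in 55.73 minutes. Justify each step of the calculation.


Pace = time / distance = 55.73 min / 12.84 km = 4.3403 min/km
Speed = distance / time_in_hours = 12.84 / 0.9288 hr
Speed = 13.8238 km/h

4.3403 min/km, 13.8238 km/h


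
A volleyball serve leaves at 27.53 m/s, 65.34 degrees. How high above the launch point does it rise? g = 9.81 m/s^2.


H = (v*sin(theta))^2 / (2*g)
vy = v*sin(theta) = 27.53 * sin(65.34 deg) = 25.0193 m/s
H = vy^2 / (2*g) = 625.9631 / (2*9.81)
H = 625.9631 / 19.62 = 31.9043 m

31.9043 m


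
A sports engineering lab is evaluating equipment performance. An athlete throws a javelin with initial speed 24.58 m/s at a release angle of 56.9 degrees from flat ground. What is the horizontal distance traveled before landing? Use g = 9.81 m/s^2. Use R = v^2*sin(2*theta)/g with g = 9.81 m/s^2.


R = v^2 * sin(2*theta) / g
Convert angle to radians: theta = 56.9 deg = 0.9931 rad
sin(2*theta) = sin(1.9862) = 0.915
R = 24.58^2 * 0.915 / 9.81
R = 604.1764 * 0.915 / 9.81 = 56.3504 m

56.3504 m


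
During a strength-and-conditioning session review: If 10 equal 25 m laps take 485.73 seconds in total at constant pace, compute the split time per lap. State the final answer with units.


Split time = total_time / n_laps = 485.73 / 10
Split time = 48.573 s per lap

48.573 s


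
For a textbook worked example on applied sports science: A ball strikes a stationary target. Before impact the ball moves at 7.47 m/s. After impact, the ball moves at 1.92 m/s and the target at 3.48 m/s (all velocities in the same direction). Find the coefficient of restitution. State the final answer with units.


e = (v2_after - v1_after) / (v1_before - v2_before)
Numerator = 3.48 - 1.92 = 1.56
Denominator = 7.47 - 0 = 7.47
e = 1.56 / 7.47 = 0.2088

0.2088


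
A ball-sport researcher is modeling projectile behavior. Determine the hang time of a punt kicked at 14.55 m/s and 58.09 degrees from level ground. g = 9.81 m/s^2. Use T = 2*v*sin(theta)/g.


T = 2*v*sin(theta)/g
sin(theta) = sin(58.09 deg) = 0.8489
T = 2*14.55*0.8489 / 9.81
T = 24.7024 / 9.81 = 2.5181 s

2.5181 s


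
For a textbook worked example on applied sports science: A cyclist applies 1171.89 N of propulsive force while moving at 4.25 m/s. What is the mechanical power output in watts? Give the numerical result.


P = F * v
P = 1171.89 * 4.25
P = 4980.5325 W

4980.5325 W


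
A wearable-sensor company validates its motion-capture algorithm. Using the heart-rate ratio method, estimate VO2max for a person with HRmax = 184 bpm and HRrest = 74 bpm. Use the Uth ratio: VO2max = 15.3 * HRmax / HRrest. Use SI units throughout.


VO2max = 15.3 * HRmax / HRrest
VO2max = 15.3 * 184 / 74
VO2max = 2815.2 / 74 = 38.0432 mL/kg/min

38.0432 mL/kg/min


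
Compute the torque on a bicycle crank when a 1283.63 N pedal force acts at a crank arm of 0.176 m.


tau = F * d
tau = 1283.63 * 0.176
tau = 225.9189 N*m

225.9189 N*m


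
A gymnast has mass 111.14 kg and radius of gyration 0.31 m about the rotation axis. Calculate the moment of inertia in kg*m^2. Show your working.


I = m * k^2
I = 111.14 * 0.31^2
I = 111.14 * 0.0961 = 10.6806 kg*m^2

10.6806 kg*m^2


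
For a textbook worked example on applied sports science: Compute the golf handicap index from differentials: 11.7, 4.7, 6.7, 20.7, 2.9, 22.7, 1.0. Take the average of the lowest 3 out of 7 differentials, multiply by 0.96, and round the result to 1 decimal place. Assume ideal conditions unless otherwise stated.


All differentials: 11.7, 4.7, 6.7, 20.7, 2.9, 22.7, 1.0
Sorted: 1.0, 2.9, 4.7, 6.7, 11.7, 20.7, 22.7
Best 3: 1.0, 2.9, 4.7
Average of best = 8.6 / 3 = 2.8667
Raw index = 2.8667 * 0.96 = 2.752
Handicap index = round(2.752, 1) = 2.8

2.8


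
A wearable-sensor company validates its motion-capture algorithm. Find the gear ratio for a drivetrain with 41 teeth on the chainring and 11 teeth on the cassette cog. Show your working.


GR = front_teeth / rear_teeth
GR = 41 / 11
GR = 3.7273

3.7273


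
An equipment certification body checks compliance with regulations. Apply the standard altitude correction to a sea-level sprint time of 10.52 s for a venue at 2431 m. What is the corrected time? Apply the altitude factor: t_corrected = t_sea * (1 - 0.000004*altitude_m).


Correction factor = 1 - 0.000004 * 2431 = 0.990276
t_corrected = t_sea * factor = 10.52 * 0.990276
t_corrected = 10.4177 s

10.4177 s


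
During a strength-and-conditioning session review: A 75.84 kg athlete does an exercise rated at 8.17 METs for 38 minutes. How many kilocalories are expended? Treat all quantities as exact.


kcal = MET * mass * time_hr
Convert time: 38 min = 0.6333 hr
kcal = 8.17 * 75.84 * 0.6333
kcal = 392.4214 kcal

392.4214 kcal


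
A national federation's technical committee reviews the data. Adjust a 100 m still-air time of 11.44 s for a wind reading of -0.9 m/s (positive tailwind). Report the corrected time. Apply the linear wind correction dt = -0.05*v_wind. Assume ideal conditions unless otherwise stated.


dt = -0.05 * v_wind = -0.05 * -0.9 = 0.045 s
t_corrected = t_still + dt = 11.44 + (0.045)
t_corrected = 11.485 s

11.485 s


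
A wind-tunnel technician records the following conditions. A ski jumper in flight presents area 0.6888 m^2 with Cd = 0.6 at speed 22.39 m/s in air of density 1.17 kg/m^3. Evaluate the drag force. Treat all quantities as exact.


Fd = 0.5 * Cd * rho * A * v^2
Fd = 0.5 * 0.6 * 1.17 * 0.6888 * 22.39^2
v^2 = 501.3121
Fd = 0.5 * 0.6 * 1.17 * 0.6888 * 501.3121 = 121.2016 N

121.2016 N


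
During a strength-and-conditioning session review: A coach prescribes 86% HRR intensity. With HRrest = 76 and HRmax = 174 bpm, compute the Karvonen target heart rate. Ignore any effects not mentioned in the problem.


Target = HRrest + pct*(HRmax - HRrest)
Heart rate reserve = HRmax - HRrest = 174 - 76 = 98 bpm
Fraction = 86% = 0.86
Target = 76 + 0.86 * 98
Target = 76 + 84.28 = 160.28 bpm

160.28 bpm


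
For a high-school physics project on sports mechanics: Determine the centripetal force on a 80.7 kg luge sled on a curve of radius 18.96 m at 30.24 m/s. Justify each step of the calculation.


Fc = m * v^2 / r
v^2 = 30.24^2 = 914.4576
Fc = 80.7 * 914.4576 / 18.96
Fc = 73796.7283 / 18.96 = 3892.2325 N

3892.2325 N


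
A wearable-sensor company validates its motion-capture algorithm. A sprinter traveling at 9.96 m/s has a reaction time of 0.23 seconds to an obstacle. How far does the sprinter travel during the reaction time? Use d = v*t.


d = v * t
d = 9.96 * 0.23
d = 2.2908 m

2.2908 m


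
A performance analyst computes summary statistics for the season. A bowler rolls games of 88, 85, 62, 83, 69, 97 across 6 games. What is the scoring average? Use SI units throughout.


Average = sum / n
Sum = 484
Average = 484 / 6 = 80.6667

80.6667


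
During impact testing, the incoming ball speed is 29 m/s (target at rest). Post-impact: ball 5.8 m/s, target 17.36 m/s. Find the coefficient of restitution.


e = (v2_after - v1_after) / (v1_before - v2_before)
Numerator = 17.36 - 5.8 = 11.56
Denominator = 29 - 0 = 29
e = 11.56 / 29 = 0.3986

0.3986


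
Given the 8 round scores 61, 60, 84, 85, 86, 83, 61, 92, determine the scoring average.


Average = sum / n
Sum = 612
Average = 612 / 8 = 76.5

76.5


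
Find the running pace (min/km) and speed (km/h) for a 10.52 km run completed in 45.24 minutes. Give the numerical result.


Pace = time / distance = 45.24 min / 10.52 km = 4.3004 min/km
Speed = distance / time_in_hours = 10.52 / 0.754 hr
Speed = 13.9523 km/h

4.3004 min/km, 13.9523 km/h


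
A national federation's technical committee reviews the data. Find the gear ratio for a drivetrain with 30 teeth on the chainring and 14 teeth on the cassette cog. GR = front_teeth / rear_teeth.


GR = front_teeth / rear_teeth
GR = 30 / 14
GR = 2.1429

2.1429


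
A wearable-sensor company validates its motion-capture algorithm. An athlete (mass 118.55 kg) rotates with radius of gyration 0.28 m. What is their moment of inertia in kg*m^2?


I = m * k^2
I = 118.55 * 0.28^2
I = 118.55 * 0.0784 = 9.2943 kg*m^2

9.2943 kg*m^2


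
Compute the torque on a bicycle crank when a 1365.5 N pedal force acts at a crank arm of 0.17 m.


tau = F * d
tau = 1365.5 * 0.17
tau = 232.135 N*m

232.135 N*m


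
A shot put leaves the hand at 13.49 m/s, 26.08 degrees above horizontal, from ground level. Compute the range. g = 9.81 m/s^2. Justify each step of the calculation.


R = v^2 * sin(2*theta) / g
Convert angle to radians: theta = 26.08 deg = 0.4552 rad
sin(2*theta) = sin(0.9104) = 0.7897
R = 13.49^2 * 0.7897 / 9.81
R = 181.9801 * 0.7897 / 9.81 = 14.6498 m

14.6498 m


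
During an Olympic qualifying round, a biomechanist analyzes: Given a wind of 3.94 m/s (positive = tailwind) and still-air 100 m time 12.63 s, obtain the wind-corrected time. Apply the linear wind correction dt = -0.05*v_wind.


dt = -0.05 * v_wind = -0.05 * 3.94 = -0.197 s
t_corrected = t_still + dt = 12.63 + (-0.197)
t_corrected = 12.433 s

12.433 s


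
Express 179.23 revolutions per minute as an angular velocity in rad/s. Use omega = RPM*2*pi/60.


omega = RPM * 2 * pi / 60
omega = 179.23 * 2 * 3.14159 / 60
omega = 1126.1353 / 60 = 18.7689 rad/s

18.7689 rad/s


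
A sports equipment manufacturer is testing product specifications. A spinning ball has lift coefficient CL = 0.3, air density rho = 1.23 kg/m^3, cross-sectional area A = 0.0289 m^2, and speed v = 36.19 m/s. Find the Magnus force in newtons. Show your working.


FM = 0.5 * CL * rho * A * v^2
FM = 0.5 * 0.3 * 1.23 * 0.0289 * 36.19^2
v^2 = 1309.7161
FM = 0.5 * 0.3 * 1.23 * 0.0289 * 1309.7161 = 6.9835 N

6.9835 N


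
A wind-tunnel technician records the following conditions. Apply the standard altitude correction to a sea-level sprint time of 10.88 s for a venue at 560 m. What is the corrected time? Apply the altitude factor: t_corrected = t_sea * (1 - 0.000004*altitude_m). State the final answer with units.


Correction factor = 1 - 0.000004 * 560 = 0.99776
t_corrected = t_sea * factor = 10.88 * 0.99776
t_corrected = 10.8556 s

10.8556 s


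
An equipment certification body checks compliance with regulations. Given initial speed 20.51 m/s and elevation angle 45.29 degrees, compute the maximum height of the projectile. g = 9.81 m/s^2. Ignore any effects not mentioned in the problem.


H = (v*sin(theta))^2 / (2*g)
vy = v*sin(theta) = 20.51 * sin(45.29 deg) = 14.576 m/s
H = vy^2 / (2*g) = 212.4592 / (2*9.81)
H = 212.4592 / 19.62 = 10.8287 m

10.8287 m


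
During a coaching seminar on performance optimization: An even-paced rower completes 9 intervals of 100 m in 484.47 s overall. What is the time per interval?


Split time = total_time / n_laps = 484.47 / 9
Split time = 53.83 s per lap

53.83 s


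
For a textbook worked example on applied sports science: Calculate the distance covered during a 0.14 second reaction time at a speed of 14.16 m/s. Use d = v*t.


d = v * t
d = 14.16 * 0.14
d = 1.9824 m

1.9824 m


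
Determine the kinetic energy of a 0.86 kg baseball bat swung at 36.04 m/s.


KE = 0.5 * m * v^2
KE = 0.5 * 0.86 * 36.04^2
KE = 0.5 * 0.86 * 1298.8816 = 558.5191 J

558.5191 J


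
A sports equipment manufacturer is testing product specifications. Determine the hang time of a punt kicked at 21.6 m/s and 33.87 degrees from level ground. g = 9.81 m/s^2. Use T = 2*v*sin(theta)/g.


T = 2*v*sin(theta)/g
sin(theta) = sin(33.87 deg) = 0.5573
T = 2*21.6*0.5573 / 9.81
T = 24.0758 / 9.81 = 2.4542 s

2.4542 s


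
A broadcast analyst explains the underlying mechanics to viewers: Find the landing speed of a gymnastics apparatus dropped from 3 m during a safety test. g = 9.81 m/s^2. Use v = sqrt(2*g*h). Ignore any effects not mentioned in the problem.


v = sqrt(2 * g * h)
v = sqrt(2 * 9.81 * 3)
v = sqrt(58.86) = 7.672 m/s

7.672 m/s


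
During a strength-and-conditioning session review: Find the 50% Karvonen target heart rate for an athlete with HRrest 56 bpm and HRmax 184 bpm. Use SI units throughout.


Target = HRrest + pct*(HRmax - HRrest)
Heart rate reserve = HRmax - HRrest = 184 - 56 = 128 bpm
Fraction = 50% = 0.5
Target = 56 + 0.5 * 128
Target = 56 + 64 = 120 bpm

120 bpm


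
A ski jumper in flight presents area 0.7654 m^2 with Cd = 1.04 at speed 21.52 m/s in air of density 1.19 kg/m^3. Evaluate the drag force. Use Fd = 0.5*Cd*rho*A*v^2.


Fd = 0.5 * Cd * rho * A * v^2
Fd = 0.5 * 1.04 * 1.19 * 0.7654 * 21.52^2
v^2 = 463.1104
Fd = 0.5 * 1.04 * 1.19 * 0.7654 * 463.1104 = 219.3428 N

219.3428 N


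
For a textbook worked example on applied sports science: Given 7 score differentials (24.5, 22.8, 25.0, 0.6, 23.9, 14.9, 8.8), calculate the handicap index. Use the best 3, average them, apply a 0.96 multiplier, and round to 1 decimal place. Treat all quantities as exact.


All differentials: 24.5, 22.8, 25.0, 0.6, 23.9, 14.9, 8.8
Sorted: 0.6, 8.8, 14.9, 22.8, 23.9, 24.5, 25.0
Best 3: 0.6, 8.8, 14.9
Average of best = 24.3 / 3 = 8.1
Raw index = 8.1 * 0.96 = 7.776
Handicap index = round(7.776, 1) = 7.8

7.8


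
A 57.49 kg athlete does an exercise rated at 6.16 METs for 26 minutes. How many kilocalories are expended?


kcal = MET * mass * time_hr
Convert time: 26 min = 0.4333 hr
kcal = 6.16 * 57.49 * 0.4333
kcal = 153.46 kcal

153.46 kcal


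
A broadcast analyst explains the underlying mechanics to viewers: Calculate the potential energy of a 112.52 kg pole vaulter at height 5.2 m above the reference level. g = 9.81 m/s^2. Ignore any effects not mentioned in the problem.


PE = m * g * h
PE = 112.52 * 9.81 * 5.2
PE = 1103.8212 * 5.2 = 5739.8702 J

5739.8702 J


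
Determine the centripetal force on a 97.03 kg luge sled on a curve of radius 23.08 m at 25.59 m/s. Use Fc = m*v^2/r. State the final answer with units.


Fc = m * v^2 / r
v^2 = 25.59^2 = 654.8481
Fc = 97.03 * 654.8481 / 23.08
Fc = 63539.9111 / 23.08 = 2753.0291 N

2753.0291 N


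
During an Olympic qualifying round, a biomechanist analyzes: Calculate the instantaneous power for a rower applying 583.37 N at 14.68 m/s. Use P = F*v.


P = F * v
P = 583.37 * 14.68
P = 8563.8716 W

8563.8716 W


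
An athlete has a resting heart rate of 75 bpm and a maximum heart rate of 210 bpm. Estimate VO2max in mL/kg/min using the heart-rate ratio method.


VO2max = 15.3 * HRmax / HRrest
VO2max = 15.3 * 210 / 75
VO2max = 3213 / 75 = 42.84 mL/kg/min

42.84 mL/kg/min
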